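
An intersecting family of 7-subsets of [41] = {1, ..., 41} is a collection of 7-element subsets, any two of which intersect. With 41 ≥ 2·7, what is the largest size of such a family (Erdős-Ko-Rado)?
max |F| = C(40, 6) = 3838380

The Erdős-Ko-Rado theorem states: for n ≥ 2k, an intersecting family of k-subsets of an n-element set has size at most C(n − 1, k − 1), with equality for 'star' families {A ⊆ [n] : |A| = k, i ∈ A} (fix an element i). For n = 41, k = 7: C(40, 6) = 3838380.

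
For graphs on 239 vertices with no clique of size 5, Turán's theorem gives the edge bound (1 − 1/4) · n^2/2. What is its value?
Turán density bound = (3/4) · 239^2/2 = 171363/8 ≈ 21420.375

Turán's theorem: ex(n, K_{r+1}) is achieved by the complete r-partite Turán graph T(n, r) with parts as balanced as possible, and is at most (1 − 1/r) · n^2/2. For r = 4, n = 239: the density bound is (3/4) · 57121/2 = 171363/8 ≈ 21420.375. The integer-valued extremum is e(T(239, 4)) = 21420, which is strictly less than the density bound 171363/8 since 4 ∤ 239 (the parts of T(239, 4) cannot all be equal).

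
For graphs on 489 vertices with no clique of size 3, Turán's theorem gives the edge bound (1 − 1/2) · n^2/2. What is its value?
Turán density bound = (1/2) · 489^2/2 = 239121/4 ≈ 59780.25

Turán's theorem: ex(n, K_{r+1}) is achieved by the complete r-partite Turán graph T(n, r) with parts as balanced as possible, and is at most (1 − 1/r) · n^2/2. For r = 2, n = 489: the density bound is (1/2) · 239121/2 = 239121/4 ≈ 59780.25. The integer-valued extremum is e(T(489, 2)) = 59780, which is strictly less than the density bound 239121/4 since 2 ∤ 489 (the parts of T(489, 2) cannot all be equal).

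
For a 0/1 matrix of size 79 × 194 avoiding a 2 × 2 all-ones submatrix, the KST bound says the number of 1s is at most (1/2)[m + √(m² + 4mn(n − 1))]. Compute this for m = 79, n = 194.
z(79, 194; 2, 2) ≤ (1/2)[79 + √(79² + 4·79·194·193)] = (1/2)[79 + √11837913] = 1759.8134

Kővári–Sós–Turán: let r_1, ..., r_79 be the row sums and z = Σ r_i the total number of 1s. Each pair of columns can share at most one row with both entries 1 (else a 2×2 all-ones block appears), so Σ_i C(r_i, 2) ≤ C(194, 2) = 18721. By convexity Σ_i C(r_i, 2) ≥ 79·C(z/79, 2) = z(z − 79)/(2·79), giving z² − 79z − 79·194·193 ≤ 0 and hence z ≤ (1/2)[79 + √(6241 + 4·2957918)] = (1/2)[79 + √11837913] ≈ (1/2)(79 + 3440.6268) = 1759.8134.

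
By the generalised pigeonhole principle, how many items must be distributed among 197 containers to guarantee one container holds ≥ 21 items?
n = (21 − 1)·197 + 1 = 3941

By the generalised pigeonhole principle, to guarantee some box contains ≥ r objects we need more than (r − 1) · k objects total. Threshold: n = (r − 1) · k + 1. With r = 21 and k = 197: n = 20 · 197 + 1 = 3940 + 1 = 3941. For n = 3940 = 20 · 197, we can put exactly 20 objects in every box, avoiding 21 in any single one — so 3941 is tight.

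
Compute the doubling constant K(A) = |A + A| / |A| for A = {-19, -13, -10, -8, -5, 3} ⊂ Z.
K = |A + A| / |A| = 18/6 = 3

Enumerate A + A = {a + b : a, b ∈ A}. With |A| = 6, there are |A|^2 = 36 ordered sum pairs; collecting distinct values, A + A = {-38, -32, -29, -27, -26, -24, -23, -21, -20, -18, -16, -15, -13, -10, -7, -5, -2, 6}, so |A + A| = 18. Thus K = 18/6 = 3. For comparison, the minimum possible |A + A| over all 6-element sets is 2·6 − 1 = 11 (so min K = 11/6), attained only by arithmetic progressions.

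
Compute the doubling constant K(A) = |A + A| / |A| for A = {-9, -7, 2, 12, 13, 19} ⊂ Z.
K = |A + A| / |A| = 20/6 = 10/3

Enumerate A + A = {a + b : a, b ∈ A}. With |A| = 6, there are |A|^2 = 36 ordered sum pairs; collecting distinct values, A + A = {-18, -16, -14, -7, -5, 3, 4, 5, 6, 10, 12, 14, 15, 21, 24, 25, 26, 31, 32, 38}, so |A + A| = 20. Thus K = 20/6 = 10/3. For comparison, the minimum possible |A + A| over all 6-element sets is 2·6 − 1 = 11 (so min K = 11/6), attained only by arithmetic progressions.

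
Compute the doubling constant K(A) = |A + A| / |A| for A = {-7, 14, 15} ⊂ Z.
K = |A + A| / |A| = 6/3 = 2

Enumerate A + A = {a + b : a, b ∈ A}. With |A| = 3, there are |A|^2 = 9 ordered sum pairs; collecting distinct values, A + A = {-14, 7, 8, 28, 29, 30}, so |A + A| = 6. Thus K = 6/3 = 2. For comparison, the minimum possible |A + A| over all 3-element sets is 2·3 − 1 = 5 (so min K = 5/3), attained only by arithmetic progressions.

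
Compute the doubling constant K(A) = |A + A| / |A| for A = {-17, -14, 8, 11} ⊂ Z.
K = |A + A| / |A| = 9/4

Enumerate A + A = {a + b : a, b ∈ A}. With |A| = 4, there are |A|^2 = 16 ordered sum pairs; collecting distinct values, A + A = {-34, -31, -28, -9, -6, -3, 16, 19, 22}, so |A + A| = 9. Thus K = 9/4. For comparison, the minimum possible |A + A| over all 4-element sets is 2·4 − 1 = 7 (so min K = 7/4), attained only by arithmetic progressions.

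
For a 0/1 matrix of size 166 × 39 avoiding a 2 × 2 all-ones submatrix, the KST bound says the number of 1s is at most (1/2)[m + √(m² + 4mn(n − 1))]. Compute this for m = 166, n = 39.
z(166, 39; 2, 2) ≤ (1/2)[166 + √(166² + 4·166·39·38)] = (1/2)[166 + √1011604] = 585.8926

Kővári–Sós–Turán: let r_1, ..., r_166 be the row sums and z = Σ r_i the total number of 1s. Each pair of columns can share at most one row with both entries 1 (else a 2×2 all-ones block appears), so Σ_i C(r_i, 2) ≤ C(39, 2) = 741. By convexity Σ_i C(r_i, 2) ≥ 166·C(z/166, 2) = z(z − 166)/(2·166), giving z² − 166z − 166·39·38 ≤ 0 and hence z ≤ (1/2)[166 + √(27556 + 4·246012)] = (1/2)[166 + √1011604] ≈ (1/2)(166 + 1005.7853) = 585.8926.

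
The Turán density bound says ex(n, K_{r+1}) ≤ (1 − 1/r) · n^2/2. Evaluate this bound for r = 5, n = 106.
Turán density bound = (4/5) · 106^2/2 = 22472/5 ≈ 4494.4

Turán's theorem: ex(n, K_{r+1}) is achieved by the complete r-partite Turán graph T(n, r) with parts as balanced as possible, and is at most (1 − 1/r) · n^2/2. For r = 5, n = 106: the density bound is (4/5) · 11236/2 = 22472/5 ≈ 4494.4. The integer-valued extremum is e(T(106, 5)) = 4494, which is strictly less than the density bound 22472/5 since 5 ∤ 106 (the parts of T(106, 5) cannot all be equal).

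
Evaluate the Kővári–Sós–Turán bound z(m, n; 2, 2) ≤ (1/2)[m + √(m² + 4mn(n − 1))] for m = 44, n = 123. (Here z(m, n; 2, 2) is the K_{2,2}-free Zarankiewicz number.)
z(44, 123; 2, 2) ≤ (1/2)[44 + √(44² + 4·44·123·122)] = (1/2)[44 + √2642992] = 834.8641

Kővári–Sós–Turán: let r_1, ..., r_44 be the row sums and z = Σ r_i the total number of 1s. Each pair of columns can share at most one row with both entries 1 (else a 2×2 all-ones block appears), so Σ_i C(r_i, 2) ≤ C(123, 2) = 7503. By convexity Σ_i C(r_i, 2) ≥ 44·C(z/44, 2) = z(z − 44)/(2·44), giving z² − 44z − 44·123·122 ≤ 0 and hence z ≤ (1/2)[44 + √(1936 + 4·660264)] = (1/2)[44 + √2642992] ≈ (1/2)(44 + 1625.7281) = 834.8641.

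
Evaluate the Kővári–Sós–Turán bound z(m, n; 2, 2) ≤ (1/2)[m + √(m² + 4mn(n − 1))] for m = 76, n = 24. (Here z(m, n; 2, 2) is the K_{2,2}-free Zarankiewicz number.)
z(76, 24; 2, 2) ≤ (1/2)[76 + √(76² + 4·76·24·23)] = (1/2)[76 + √173584] = 246.3171

Kővári–Sós–Turán: let r_1, ..., r_76 be the row sums and z = Σ r_i the total number of 1s. Each pair of columns can share at most one row with both entries 1 (else a 2×2 all-ones block appears), so Σ_i C(r_i, 2) ≤ C(24, 2) = 276. By convexity Σ_i C(r_i, 2) ≥ 76·C(z/76, 2) = z(z − 76)/(2·76), giving z² − 76z − 76·24·23 ≤ 0 and hence z ≤ (1/2)[76 + √(5776 + 4·41952)] = (1/2)[76 + √173584] ≈ (1/2)(76 + 416.6341) = 246.3171.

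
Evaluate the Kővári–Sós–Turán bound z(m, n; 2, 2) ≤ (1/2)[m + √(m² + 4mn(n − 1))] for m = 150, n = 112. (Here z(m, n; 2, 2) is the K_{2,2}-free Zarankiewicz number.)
z(150, 112; 2, 2) ≤ (1/2)[150 + √(150² + 4·150·112·111)] = (1/2)[150 + √7481700] = 1442.6348

Kővári–Sós–Turán: let r_1, ..., r_150 be the row sums and z = Σ r_i the total number of 1s. Each pair of columns can share at most one row with both entries 1 (else a 2×2 all-ones block appears), so Σ_i C(r_i, 2) ≤ C(112, 2) = 6216. By convexity Σ_i C(r_i, 2) ≥ 150·C(z/150, 2) = z(z − 150)/(2·150), giving z² − 150z − 150·112·111 ≤ 0 and hence z ≤ (1/2)[150 + √(22500 + 4·1864800)] = (1/2)[150 + √7481700] ≈ (1/2)(150 + 2735.2696) = 1442.6348.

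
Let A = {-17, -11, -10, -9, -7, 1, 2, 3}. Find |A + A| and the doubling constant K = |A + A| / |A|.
K = |A + A| / |A| = 26/8 = 13/4

Enumerate A + A = {a + b : a, b ∈ A}. With |A| = 8, there are |A|^2 = 64 ordered sum pairs; collecting distinct values, A + A = {-34, -28, -27, -26, -24, -22, -21, -20, -19, -18, -17, -16, -15, -14, -10, -9, -8, -7, -6, -5, -4, 2, 3, 4, 5, 6}, so |A + A| = 26. Thus K = 26/8 = 13/4. For comparison, the minimum possible |A + A| over all 8-element sets is 2·8 − 1 = 15 (so min K = 15/8), attained only by arithmetic progressions.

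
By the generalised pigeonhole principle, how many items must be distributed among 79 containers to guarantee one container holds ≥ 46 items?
n = (46 − 1)·79 + 1 = 3556

By the generalised pigeonhole principle, to guarantee some box contains ≥ r objects we need more than (r − 1) · k objects total. Threshold: n = (r − 1) · k + 1. With r = 46 and k = 79: n = 45 · 79 + 1 = 3555 + 1 = 3556. For n = 3555 = 45 · 79, we can put exactly 45 objects in every box, avoiding 46 in any single one — so 3556 is tight.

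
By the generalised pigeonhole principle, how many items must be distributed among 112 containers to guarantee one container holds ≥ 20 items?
n = (20 − 1)·112 + 1 = 2129

By the generalised pigeonhole principle, to guarantee some box contains ≥ r objects we need more than (r − 1) · k objects total. Threshold: n = (r − 1) · k + 1. With r = 20 and k = 112: n = 19 · 112 + 1 = 2128 + 1 = 2129. For n = 2128 = 19 · 112, we can put exactly 19 objects in every box, avoiding 20 in any single one — so 2129 is tight.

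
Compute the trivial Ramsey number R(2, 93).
R(2, 93) = 93

R(2, k) = k for all k ≥ 2: in a 2-colouring of K_k, either some edge is red (a red K_2) or all edges are blue (a blue K_k). And K_{92} coloured all-blue has no blue K_93, so R(2, 93) > 92. Hence R(2, 93) = 93.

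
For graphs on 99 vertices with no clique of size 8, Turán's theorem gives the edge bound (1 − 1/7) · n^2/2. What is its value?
Turán density bound = (6/7) · 99^2/2 = 29403/7 ≈ 4200.4286

Turán's theorem: ex(n, K_{r+1}) is achieved by the complete r-partite Turán graph T(n, r) with parts as balanced as possible, and is at most (1 − 1/r) · n^2/2. For r = 7, n = 99: the density bound is (6/7) · 9801/2 = 29403/7 ≈ 4200.4286. The integer-valued extremum is e(T(99, 7)) = 4200, which is strictly less than the density bound 29403/7 since 7 ∤ 99 (the parts of T(99, 7) cannot all be equal).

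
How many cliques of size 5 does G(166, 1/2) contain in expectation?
E[# K_5] = C(166, 5) · (1/2)^C(5, 2) = 988455798 / 2^10 = 494227899/512 ≈ 965288.865234

For each 5-subset S of vertices (there are C(166, 5) = 988455798 such S), let X_S = 1 if S induces a K_5 (all C(5, 2) = 10 edges present). Then P(X_S = 1) = (1/2)^10 = 1/1024. By linearity of expectation, E[# K_5] = C(166, 5) · (1/2)^10 = 988455798 / 1024 = 494227899/512 ≈ 965288.865234.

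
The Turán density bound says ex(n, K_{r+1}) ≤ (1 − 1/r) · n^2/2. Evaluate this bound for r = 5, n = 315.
Turán density bound = (4/5) · 315^2/2 = 39690

Turán's theorem: ex(n, K_{r+1}) is achieved by the complete r-partite Turán graph T(n, r) with parts as balanced as possible, and is at most (1 − 1/r) · n^2/2. For r = 5, n = 315: the density bound is (4/5) · 99225/2 = 39690. Since 5 ∣ 315, the Turán graph T(315, 5) has parts of equal size 63, and its edge count e(T(315, 5)) = 39690 attains the density bound exactly.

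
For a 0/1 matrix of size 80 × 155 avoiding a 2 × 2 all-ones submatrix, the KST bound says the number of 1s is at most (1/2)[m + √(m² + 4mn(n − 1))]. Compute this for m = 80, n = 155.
z(80, 155; 2, 2) ≤ (1/2)[80 + √(80² + 4·80·155·154)] = (1/2)[80 + √7644800] = 1422.4616

Kővári–Sós–Turán: let r_1, ..., r_80 be the row sums and z = Σ r_i the total number of 1s. Each pair of columns can share at most one row with both entries 1 (else a 2×2 all-ones block appears), so Σ_i C(r_i, 2) ≤ C(155, 2) = 11935. By convexity Σ_i C(r_i, 2) ≥ 80·C(z/80, 2) = z(z − 80)/(2·80), giving z² − 80z − 80·155·154 ≤ 0 and hence z ≤ (1/2)[80 + √(6400 + 4·1909600)] = (1/2)[80 + √7644800] ≈ (1/2)(80 + 2764.9231) = 1422.4616.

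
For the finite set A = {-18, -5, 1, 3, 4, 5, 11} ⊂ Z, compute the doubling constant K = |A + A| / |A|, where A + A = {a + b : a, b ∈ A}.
K = |A + A| / |A| = 25/7

Enumerate A + A = {a + b : a, b ∈ A}. With |A| = 7, there are |A|^2 = 49 ordered sum pairs; collecting distinct values, A + A = {-36, -23, -17, -15, -14, -13, -10, -7, -4, -2, -1, 0, 2, 4, 5, 6, 7, 8, 9, 10, 12, 14, 15, 16, 22}, so |A + A| = 25. Thus K = 25/7. For comparison, the minimum possible |A + A| over all 7-element sets is 2·7 − 1 = 13 (so min K = 13/7), attained only by arithmetic progressions.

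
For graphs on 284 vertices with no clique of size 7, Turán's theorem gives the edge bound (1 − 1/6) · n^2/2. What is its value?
Turán density bound = (5/6) · 284^2/2 = 100820/3 ≈ 33606.6667

Turán's theorem: ex(n, K_{r+1}) is achieved by the complete r-partite Turán graph T(n, r) with parts as balanced as possible, and is at most (1 − 1/r) · n^2/2. For r = 6, n = 284: the density bound is (5/6) · 80656/2 = 100820/3 ≈ 33606.6667. The integer-valued extremum is e(T(284, 6)) = 33606, which is strictly less than the density bound 100820/3 since 6 ∤ 284 (the parts of T(284, 6) cannot all be equal).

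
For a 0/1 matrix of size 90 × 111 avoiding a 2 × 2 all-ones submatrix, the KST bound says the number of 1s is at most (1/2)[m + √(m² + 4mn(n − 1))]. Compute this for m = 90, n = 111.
z(90, 111; 2, 2) ≤ (1/2)[90 + √(90² + 4·90·111·110)] = (1/2)[90 + √4403700] = 1094.2497

Kővári–Sós–Turán: let r_1, ..., r_90 be the row sums and z = Σ r_i the total number of 1s. Each pair of columns can share at most one row with both entries 1 (else a 2×2 all-ones block appears), so Σ_i C(r_i, 2) ≤ C(111, 2) = 6105. By convexity Σ_i C(r_i, 2) ≥ 90·C(z/90, 2) = z(z − 90)/(2·90), giving z² − 90z − 90·111·110 ≤ 0 and hence z ≤ (1/2)[90 + √(8100 + 4·1098900)] = (1/2)[90 + √4403700] ≈ (1/2)(90 + 2098.4995) = 1094.2497.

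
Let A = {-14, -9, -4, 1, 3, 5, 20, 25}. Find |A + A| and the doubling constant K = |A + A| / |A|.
K = |A + A| / |A| = 28/8 = 7/2

Enumerate A + A = {a + b : a, b ∈ A}. With |A| = 8, there are |A|^2 = 64 ordered sum pairs; collecting distinct values, A + A = {-28, -23, -18, -13, -11, -9, -8, -6, -4, -3, -1, 1, 2, 4, 6, 8, 10, 11, 16, 21, 23, 25, 26, 28, 30, 40, 45, 50}, so |A + A| = 28. Thus K = 28/8 = 7/2. For comparison, the minimum possible |A + A| over all 8-element sets is 2·8 − 1 = 15 (so min K = 15/8), attained only by arithmetic progressions.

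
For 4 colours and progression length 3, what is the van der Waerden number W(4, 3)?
W(4, 3) = 76

This is a classical value, W(4, 3) = 76, established by combining an explicit 4-colouring of {1, ..., 75} with no monochromatic 3-AP (giving the lower bound W(4, 3) > 75) and a finite case analysis / exhaustive computer search showing every 4-colouring of {1, ..., 76} has such an AP.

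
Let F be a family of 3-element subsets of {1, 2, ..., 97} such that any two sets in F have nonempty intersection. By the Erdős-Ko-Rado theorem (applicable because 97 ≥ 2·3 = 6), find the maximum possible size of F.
max |F| = C(96, 2) = 4560

The Erdős-Ko-Rado theorem states: for n ≥ 2k, an intersecting family of k-subsets of an n-element set has size at most C(n − 1, k − 1), with equality for 'star' families {A ⊆ [n] : |A| = k, i ∈ A} (fix an element i). For n = 97, k = 3: C(96, 2) = 4560.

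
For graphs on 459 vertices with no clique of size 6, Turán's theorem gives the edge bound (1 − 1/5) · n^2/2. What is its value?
Turán density bound = (4/5) · 459^2/2 = 421362/5 ≈ 84272.4

Turán's theorem: ex(n, K_{r+1}) is achieved by the complete r-partite Turán graph T(n, r) with parts as balanced as possible, and is at most (1 − 1/r) · n^2/2. For r = 5, n = 459: the density bound is (4/5) · 210681/2 = 421362/5 ≈ 84272.4. The integer-valued extremum is e(T(459, 5)) = 84272, which is strictly less than the density bound 421362/5 since 5 ∤ 459 (the parts of T(459, 5) cannot all be equal).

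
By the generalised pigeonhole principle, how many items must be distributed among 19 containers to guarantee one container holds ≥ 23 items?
n = (23 − 1)·19 + 1 = 419

By the generalised pigeonhole principle, to guarantee some box contains ≥ r objects we need more than (r − 1) · k objects total. Threshold: n = (r − 1) · k + 1. With r = 23 and k = 19: n = 22 · 19 + 1 = 418 + 1 = 419. For n = 418 = 22 · 19, we can put exactly 22 objects in every box, avoiding 23 in any single one — so 419 is tight.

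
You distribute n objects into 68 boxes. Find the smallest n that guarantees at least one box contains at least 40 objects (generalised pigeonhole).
n = (40 − 1)·68 + 1 = 2653

By the generalised pigeonhole principle, to guarantee some box contains ≥ r objects we need more than (r − 1) · k objects total. Threshold: n = (r − 1) · k + 1. With r = 40 and k = 68: n = 39 · 68 + 1 = 2652 + 1 = 2653. For n = 2652 = 39 · 68, we can put exactly 39 objects in every box, avoiding 40 in any single one — so 2653 is tight.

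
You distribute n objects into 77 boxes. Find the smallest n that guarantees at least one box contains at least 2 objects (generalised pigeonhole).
n = (2 − 1)·77 + 1 = 78

By the generalised pigeonhole principle, to guarantee some box contains ≥ r objects we need more than (r − 1) · k objects total. Threshold: n = (r − 1) · k + 1. With r = 2 and k = 77: n = 1 · 77 + 1 = 77 + 1 = 78. For n = 77 = 1 · 77, we can put exactly 1 objects in every box, avoiding 2 in any single one — so 78 is tight.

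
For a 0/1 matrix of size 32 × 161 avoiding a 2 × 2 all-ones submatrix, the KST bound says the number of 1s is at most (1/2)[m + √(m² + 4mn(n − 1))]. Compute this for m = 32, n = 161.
z(32, 161; 2, 2) ≤ (1/2)[32 + √(32² + 4·32·161·160)] = (1/2)[32 + √3298304] = 924.0617

Kővári–Sós–Turán: let r_1, ..., r_32 be the row sums and z = Σ r_i the total number of 1s. Each pair of columns can share at most one row with both entries 1 (else a 2×2 all-ones block appears), so Σ_i C(r_i, 2) ≤ C(161, 2) = 12880. By convexity Σ_i C(r_i, 2) ≥ 32·C(z/32, 2) = z(z − 32)/(2·32), giving z² − 32z − 32·161·160 ≤ 0 and hence z ≤ (1/2)[32 + √(1024 + 4·824320)] = (1/2)[32 + √3298304] ≈ (1/2)(32 + 1816.1233) = 924.0617.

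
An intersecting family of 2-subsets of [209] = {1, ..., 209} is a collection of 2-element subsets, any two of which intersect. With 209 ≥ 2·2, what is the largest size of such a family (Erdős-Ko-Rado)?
max |F| = C(208, 1) = 208

Erdős-Ko-Rado (1961): when n ≥ 2k, max |F| = C(n−1, k−1). The bound is attained by the star {A : i ∈ A} for any fixed i ∈ [n]. Here C(209−1, 2−1) = C(208, 1) = 208.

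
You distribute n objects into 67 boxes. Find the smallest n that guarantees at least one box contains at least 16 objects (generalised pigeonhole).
n = (16 − 1)·67 + 1 = 1006

By the generalised pigeonhole principle, to guarantee some box contains ≥ r objects we need more than (r − 1) · k objects total. Threshold: n = (r − 1) · k + 1. With r = 16 and k = 67: n = 15 · 67 + 1 = 1005 + 1 = 1006. For n = 1005 = 15 · 67, we can put exactly 15 objects in every box, avoiding 16 in any single one — so 1006 is tight.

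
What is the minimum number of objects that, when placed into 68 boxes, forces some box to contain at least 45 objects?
n = (45 − 1)·68 + 1 = 2993

By the generalised pigeonhole principle, to guarantee some box contains ≥ r objects we need more than (r − 1) · k objects total. Threshold: n = (r − 1) · k + 1. With r = 45 and k = 68: n = 44 · 68 + 1 = 2992 + 1 = 2993. For n = 2992 = 44 · 68, we can put exactly 44 objects in every box, avoiding 45 in any single one — so 2993 is tight.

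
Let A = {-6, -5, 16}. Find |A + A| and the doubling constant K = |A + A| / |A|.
K = |A + A| / |A| = 6/3 = 2

Enumerate A + A = {a + b : a, b ∈ A}. With |A| = 3, there are |A|^2 = 9 ordered sum pairs; collecting distinct values, A + A = {-12, -11, -10, 10, 11, 32}, so |A + A| = 6. Thus K = 6/3 = 2. For comparison, the minimum possible |A + A| over all 3-element sets is 2·3 − 1 = 5 (so min K = 5/3), attained only by arithmetic progressions.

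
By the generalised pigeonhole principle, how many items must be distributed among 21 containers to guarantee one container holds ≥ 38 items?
n = (38 − 1)·21 + 1 = 778

By the generalised pigeonhole principle, to guarantee some box contains ≥ r objects we need more than (r − 1) · k objects total. Threshold: n = (r − 1) · k + 1. With r = 38 and k = 21: n = 37 · 21 + 1 = 777 + 1 = 778. For n = 777 = 37 · 21, we can put exactly 37 objects in every box, avoiding 38 in any single one — so 778 is tight.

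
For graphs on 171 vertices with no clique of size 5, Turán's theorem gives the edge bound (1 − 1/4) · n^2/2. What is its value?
Turán density bound = (3/4) · 171^2/2 = 87723/8 ≈ 10965.375

Turán's theorem: ex(n, K_{r+1}) is achieved by the complete r-partite Turán graph T(n, r) with parts as balanced as possible, and is at most (1 − 1/r) · n^2/2. For r = 4, n = 171: the density bound is (3/4) · 29241/2 = 87723/8 ≈ 10965.375. The integer-valued extremum is e(T(171, 4)) = 10965, which is strictly less than the density bound 87723/8 since 4 ∤ 171 (the parts of T(171, 4) cannot all be equal).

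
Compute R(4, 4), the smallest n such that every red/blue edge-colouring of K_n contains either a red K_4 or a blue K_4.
R(4, 4) = 18

Lower bound: an explicit 2-colouring of K_{17} (typically a Paley-type or other structured construction) avoids a red K_4 and a blue K_4, showing R(4, 4) > 17.
Upper bound: the Erdős–Szekeres recurrence R(r, t') ≤ R(r−1, t') + R(r, t'−1) yields R(4, 4) ≤ 18.
Hence R(4, 4) = 18.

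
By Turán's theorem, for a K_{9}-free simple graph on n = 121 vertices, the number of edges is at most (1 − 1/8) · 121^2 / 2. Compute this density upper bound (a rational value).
Turán density bound = (7/8) · 121^2/2 = 102487/16 ≈ 6405.4375

Turán's theorem: ex(n, K_{r+1}) is achieved by the complete r-partite Turán graph T(n, r) with parts as balanced as possible, and is at most (1 − 1/r) · n^2/2. For r = 8, n = 121: the density bound is (7/8) · 14641/2 = 102487/16 ≈ 6405.4375. The integer-valued extremum is e(T(121, 8)) = 6405, which is strictly less than the density bound 102487/16 since 8 ∤ 121 (the parts of T(121, 8) cannot all be equal).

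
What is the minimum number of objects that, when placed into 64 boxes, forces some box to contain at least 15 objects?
n = (15 − 1)·64 + 1 = 897

By the generalised pigeonhole principle, to guarantee some box contains ≥ r objects we need more than (r − 1) · k objects total. Threshold: n = (r − 1) · k + 1. With r = 15 and k = 64: n = 14 · 64 + 1 = 896 + 1 = 897. For n = 896 = 14 · 64, we can put exactly 14 objects in every box, avoiding 15 in any single one — so 897 is tight.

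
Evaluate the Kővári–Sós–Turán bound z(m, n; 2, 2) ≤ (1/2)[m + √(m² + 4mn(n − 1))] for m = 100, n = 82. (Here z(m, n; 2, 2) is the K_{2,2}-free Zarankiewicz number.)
z(100, 82; 2, 2) ≤ (1/2)[100 + √(100² + 4·100·82·81)] = (1/2)[100 + √2666800] = 866.517

Kővári–Sós–Turán: let r_1, ..., r_100 be the row sums and z = Σ r_i the total number of 1s. Each pair of columns can share at most one row with both entries 1 (else a 2×2 all-ones block appears), so Σ_i C(r_i, 2) ≤ C(82, 2) = 3321. By convexity Σ_i C(r_i, 2) ≥ 100·C(z/100, 2) = z(z − 100)/(2·100), giving z² − 100z − 100·82·81 ≤ 0 and hence z ≤ (1/2)[100 + √(10000 + 4·664200)] = (1/2)[100 + √2666800] ≈ (1/2)(100 + 1633.034) = 866.517.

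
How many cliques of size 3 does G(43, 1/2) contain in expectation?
E[# K_3] = C(43, 3) · (1/2)^C(3, 2) = 12341 / 2^3 = 1542.625

For each 3-subset S of vertices (there are C(43, 3) = 12341 such S), let X_S = 1 if S induces a K_3 (all C(3, 2) = 3 edges present). Then P(X_S = 1) = (1/2)^3 = 1/8. By linearity of expectation, E[# K_3] = C(43, 3) · (1/2)^3 = 12341 / 8 = 1542.625.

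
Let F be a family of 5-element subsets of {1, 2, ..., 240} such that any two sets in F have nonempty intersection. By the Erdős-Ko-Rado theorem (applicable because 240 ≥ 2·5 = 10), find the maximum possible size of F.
max |F| = C(239, 4) = 132563501

The Erdős-Ko-Rado theorem states: for n ≥ 2k, an intersecting family of k-subsets of an n-element set has size at most C(n − 1, k − 1), with equality for 'star' families {A ⊆ [n] : |A| = k, i ∈ A} (fix an element i). For n = 240, k = 5: C(239, 4) = 132563501.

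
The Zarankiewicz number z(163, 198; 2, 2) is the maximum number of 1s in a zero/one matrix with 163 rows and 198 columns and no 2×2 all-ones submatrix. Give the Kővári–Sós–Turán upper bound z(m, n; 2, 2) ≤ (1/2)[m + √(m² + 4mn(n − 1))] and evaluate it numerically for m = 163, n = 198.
z(163, 198; 2, 2) ≤ (1/2)[163 + √(163² + 4·163·198·197)] = (1/2)[163 + √25458481] = 2604.3199

Kővári–Sós–Turán: let r_1, ..., r_163 be the row sums and z = Σ r_i the total number of 1s. Each pair of columns can share at most one row with both entries 1 (else a 2×2 all-ones block appears), so Σ_i C(r_i, 2) ≤ C(198, 2) = 19503. By convexity Σ_i C(r_i, 2) ≥ 163·C(z/163, 2) = z(z − 163)/(2·163), giving z² − 163z − 163·198·197 ≤ 0 and hence z ≤ (1/2)[163 + √(26569 + 4·6357978)] = (1/2)[163 + √25458481] ≈ (1/2)(163 + 5045.6398) = 2604.3199.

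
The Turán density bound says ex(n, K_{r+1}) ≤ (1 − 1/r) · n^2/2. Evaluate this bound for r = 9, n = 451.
Turán density bound = (8/9) · 451^2/2 = 813604/9 ≈ 90400.4444

Turán's theorem: ex(n, K_{r+1}) is achieved by the complete r-partite Turán graph T(n, r) with parts as balanced as possible, and is at most (1 − 1/r) · n^2/2. For r = 9, n = 451: the density bound is (8/9) · 203401/2 = 813604/9 ≈ 90400.4444. The integer-valued extremum is e(T(451, 9)) = 90400, which is strictly less than the density bound 813604/9 since 9 ∤ 451 (the parts of T(451, 9) cannot all be equal).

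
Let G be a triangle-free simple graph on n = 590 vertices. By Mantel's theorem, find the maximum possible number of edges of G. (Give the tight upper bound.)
ex(590, K_3) = ⌊590^2/4⌋ = 87025

Mantel (1907): a triangle-free graph on n vertices has at most ⌊n^2/4⌋ edges, with equality for the complete bipartite graph K_{⌊n/2⌋, ⌈n/2⌉}. For n = 590: ⌊590^2/4⌋ = ⌊348100/4⌋ = 87025. The extremal graph is K_{295, 295}, which has 295·295 = 87025 edges.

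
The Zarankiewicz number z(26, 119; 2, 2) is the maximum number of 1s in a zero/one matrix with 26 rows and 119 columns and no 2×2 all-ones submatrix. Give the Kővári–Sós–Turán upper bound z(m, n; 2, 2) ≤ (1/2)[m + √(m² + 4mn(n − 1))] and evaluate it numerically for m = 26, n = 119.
z(26, 119; 2, 2) ≤ (1/2)[26 + √(26² + 4·26·119·118)] = (1/2)[26 + √1461044] = 617.3683

Kővári–Sós–Turán: let r_1, ..., r_26 be the row sums and z = Σ r_i the total number of 1s. Each pair of columns can share at most one row with both entries 1 (else a 2×2 all-ones block appears), so Σ_i C(r_i, 2) ≤ C(119, 2) = 7021. By convexity Σ_i C(r_i, 2) ≥ 26·C(z/26, 2) = z(z − 26)/(2·26), giving z² − 26z − 26·119·118 ≤ 0 and hence z ≤ (1/2)[26 + √(676 + 4·365092)] = (1/2)[26 + √1461044] ≈ (1/2)(26 + 1208.7365) = 617.3683.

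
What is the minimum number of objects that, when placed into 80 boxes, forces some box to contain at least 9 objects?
n = (9 − 1)·80 + 1 = 641

By the generalised pigeonhole principle, to guarantee some box contains ≥ r objects we need more than (r − 1) · k objects total. Threshold: n = (r − 1) · k + 1. With r = 9 and k = 80: n = 8 · 80 + 1 = 640 + 1 = 641. For n = 640 = 8 · 80, we can put exactly 8 objects in every box, avoiding 9 in any single one — so 641 is tight.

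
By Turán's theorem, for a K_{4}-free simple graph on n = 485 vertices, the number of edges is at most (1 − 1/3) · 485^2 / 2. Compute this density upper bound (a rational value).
Turán density bound = (2/3) · 485^2/2 = 235225/3 ≈ 78408.3333

Turán's theorem: ex(n, K_{r+1}) is achieved by the complete r-partite Turán graph T(n, r) with parts as balanced as possible, and is at most (1 − 1/r) · n^2/2. For r = 3, n = 485: the density bound is (2/3) · 235225/2 = 235225/3 ≈ 78408.3333. The integer-valued extremum is e(T(485, 3)) = 78408, which is strictly less than the density bound 235225/3 since 3 ∤ 485 (the parts of T(485, 3) cannot all be equal).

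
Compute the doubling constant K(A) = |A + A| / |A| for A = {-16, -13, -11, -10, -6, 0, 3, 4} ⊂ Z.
K = |A + A| / |A| = 28/8 = 7/2

Enumerate A + A = {a + b : a, b ∈ A}. With |A| = 8, there are |A|^2 = 64 ordered sum pairs; collecting distinct values, A + A = {-32, -29, -27, -26, -24, -23, -22, -21, -20, -19, -17, -16, -13, -12, -11, -10, -9, -8, -7, -6, -3, -2, 0, 3, 4, 6, 7, 8}, so |A + A| = 28. Thus K = 28/8 = 7/2. For comparison, the minimum possible |A + A| over all 8-element sets is 2·8 − 1 = 15 (so min K = 15/8), attained only by arithmetic progressions.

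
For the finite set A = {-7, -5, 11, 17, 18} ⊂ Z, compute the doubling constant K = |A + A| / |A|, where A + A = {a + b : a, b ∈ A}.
K = |A + A| / |A| = 15/5 = 3

Enumerate A + A = {a + b : a, b ∈ A}. With |A| = 5, there are |A|^2 = 25 ordered sum pairs; collecting distinct values, A + A = {-14, -12, -10, 4, 6, 10, 11, 12, 13, 22, 28, 29, 34, 35, 36}, so |A + A| = 15. Thus K = 15/5 = 3. For comparison, the minimum possible |A + A| over all 5-element sets is 2·5 − 1 = 9 (so min K = 9/5), attained only by arithmetic progressions.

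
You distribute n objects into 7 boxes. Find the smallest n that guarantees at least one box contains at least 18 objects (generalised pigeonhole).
n = (18 − 1)·7 + 1 = 120

By the generalised pigeonhole principle, to guarantee some box contains ≥ r objects we need more than (r − 1) · k objects total. Threshold: n = (r − 1) · k + 1. With r = 18 and k = 7: n = 17 · 7 + 1 = 119 + 1 = 120. For n = 119 = 17 · 7, we can put exactly 17 objects in every box, avoiding 18 in any single one — so 120 is tight.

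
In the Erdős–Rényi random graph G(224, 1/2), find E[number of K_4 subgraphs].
E[# K_4] = C(224, 4) · (1/2)^C(4, 2) = 102114376 / 2^6 = 12764297/8 = 1595537.125

For each 4-subset S of vertices (there are C(224, 4) = 102114376 such S), let X_S = 1 if S induces a K_4 (all C(4, 2) = 6 edges present). Then P(X_S = 1) = (1/2)^6 = 1/64. By linearity of expectation, E[# K_4] = C(224, 4) · (1/2)^6 = 102114376 / 64 = 12764297/8 = 1595537.125.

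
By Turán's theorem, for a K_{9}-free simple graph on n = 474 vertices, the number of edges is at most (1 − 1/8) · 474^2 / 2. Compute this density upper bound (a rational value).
Turán density bound = (7/8) · 474^2/2 = 393183/4 ≈ 98295.75

Turán's theorem: ex(n, K_{r+1}) is achieved by the complete r-partite Turán graph T(n, r) with parts as balanced as possible, and is at most (1 − 1/r) · n^2/2. For r = 8, n = 474: the density bound is (7/8) · 224676/2 = 393183/4 ≈ 98295.75. The integer-valued extremum is e(T(474, 8)) = 98295, which is strictly less than the density bound 393183/4 since 8 ∤ 474 (the parts of T(474, 8) cannot all be equal).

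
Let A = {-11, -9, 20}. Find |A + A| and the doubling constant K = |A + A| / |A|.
K = |A + A| / |A| = 6/3 = 2

Enumerate A + A = {a + b : a, b ∈ A}. With |A| = 3, there are |A|^2 = 9 ordered sum pairs; collecting distinct values, A + A = {-22, -20, -18, 9, 11, 40}, so |A + A| = 6. Thus K = 6/3 = 2. For comparison, the minimum possible |A + A| over all 3-element sets is 2·3 − 1 = 5 (so min K = 5/3), attained only by arithmetic progressions.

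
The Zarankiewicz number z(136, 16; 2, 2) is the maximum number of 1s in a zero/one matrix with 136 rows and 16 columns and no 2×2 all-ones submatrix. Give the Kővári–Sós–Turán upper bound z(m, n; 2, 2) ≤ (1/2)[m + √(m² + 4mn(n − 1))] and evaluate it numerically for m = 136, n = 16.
z(136, 16; 2, 2) ≤ (1/2)[136 + √(136² + 4·136·16·15)] = (1/2)[136 + √149056] = 261.0389

Kővári–Sós–Turán: let r_1, ..., r_136 be the row sums and z = Σ r_i the total number of 1s. Each pair of columns can share at most one row with both entries 1 (else a 2×2 all-ones block appears), so Σ_i C(r_i, 2) ≤ C(16, 2) = 120. By convexity Σ_i C(r_i, 2) ≥ 136·C(z/136, 2) = z(z − 136)/(2·136), giving z² − 136z − 136·16·15 ≤ 0 and hence z ≤ (1/2)[136 + √(18496 + 4·32640)] = (1/2)[136 + √149056] ≈ (1/2)(136 + 386.0777) = 261.0389.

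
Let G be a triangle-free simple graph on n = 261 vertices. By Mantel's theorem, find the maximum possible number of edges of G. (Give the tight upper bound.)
ex(261, K_3) = ⌊261^2/4⌋ = 17030

Mantel (1907): a triangle-free graph on n vertices has at most ⌊n^2/4⌋ edges, with equality for the complete bipartite graph K_{⌊n/2⌋, ⌈n/2⌉}. For n = 261: ⌊261^2/4⌋ = ⌊68121/4⌋ = 17030. The extremal graph is K_{130, 131}, which has 130·131 = 17030 edges.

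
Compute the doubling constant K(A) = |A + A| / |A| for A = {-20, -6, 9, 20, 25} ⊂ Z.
K = |A + A| / |A| = 15/5 = 3

Enumerate A + A = {a + b : a, b ∈ A}. With |A| = 5, there are |A|^2 = 25 ordered sum pairs; collecting distinct values, A + A = {-40, -26, -12, -11, 0, 3, 5, 14, 18, 19, 29, 34, 40, 45, 50}, so |A + A| = 15. Thus K = 15/5 = 3. For comparison, the minimum possible |A + A| over all 5-element sets is 2·5 − 1 = 9 (so min K = 9/5), attained only by arithmetic progressions.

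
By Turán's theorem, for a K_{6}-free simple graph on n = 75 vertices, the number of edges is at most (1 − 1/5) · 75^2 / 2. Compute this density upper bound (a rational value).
Turán density bound = (4/5) · 75^2/2 = 2250

Turán's theorem: ex(n, K_{r+1}) is achieved by the complete r-partite Turán graph T(n, r) with parts as balanced as possible, and is at most (1 − 1/r) · n^2/2. For r = 5, n = 75: the density bound is (4/5) · 5625/2 = 2250. Since 5 ∣ 75, the Turán graph T(75, 5) has parts of equal size 15, and its edge count e(T(75, 5)) = 2250 attains the density bound exactly.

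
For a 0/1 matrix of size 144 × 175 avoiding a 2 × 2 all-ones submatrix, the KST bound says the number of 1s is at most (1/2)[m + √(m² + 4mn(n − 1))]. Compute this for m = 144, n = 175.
z(144, 175; 2, 2) ≤ (1/2)[144 + √(144² + 4·144·175·174)] = (1/2)[144 + √17559936] = 2167.2289

Kővári–Sós–Turán: let r_1, ..., r_144 be the row sums and z = Σ r_i the total number of 1s. Each pair of columns can share at most one row with both entries 1 (else a 2×2 all-ones block appears), so Σ_i C(r_i, 2) ≤ C(175, 2) = 15225. By convexity Σ_i C(r_i, 2) ≥ 144·C(z/144, 2) = z(z − 144)/(2·144), giving z² − 144z − 144·175·174 ≤ 0 and hence z ≤ (1/2)[144 + √(20736 + 4·4384800)] = (1/2)[144 + √17559936] ≈ (1/2)(144 + 4190.4577) = 2167.2289.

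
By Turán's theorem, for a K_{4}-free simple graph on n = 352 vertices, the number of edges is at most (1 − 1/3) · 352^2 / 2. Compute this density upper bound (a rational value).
Turán density bound = (2/3) · 352^2/2 = 123904/3 ≈ 41301.3333

Turán's theorem: ex(n, K_{r+1}) is achieved by the complete r-partite Turán graph T(n, r) with parts as balanced as possible, and is at most (1 − 1/r) · n^2/2. For r = 3, n = 352: the density bound is (2/3) · 123904/2 = 123904/3 ≈ 41301.3333. The integer-valued extremum is e(T(352, 3)) = 41301, which is strictly less than the density bound 123904/3 since 3 ∤ 352 (the parts of T(352, 3) cannot all be equal).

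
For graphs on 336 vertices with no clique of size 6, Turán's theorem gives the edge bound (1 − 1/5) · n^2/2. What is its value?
Turán density bound = (4/5) · 336^2/2 = 225792/5 ≈ 45158.4

Turán's theorem: ex(n, K_{r+1}) is achieved by the complete r-partite Turán graph T(n, r) with parts as balanced as possible, and is at most (1 − 1/r) · n^2/2. For r = 5, n = 336: the density bound is (4/5) · 112896/2 = 225792/5 ≈ 45158.4. The integer-valued extremum is e(T(336, 5)) = 45158, which is strictly less than the density bound 225792/5 since 5 ∤ 336 (the parts of T(336, 5) cannot all be equal).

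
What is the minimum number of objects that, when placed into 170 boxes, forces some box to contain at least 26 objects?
n = (26 − 1)·170 + 1 = 4251

By the generalised pigeonhole principle, to guarantee some box contains ≥ r objects we need more than (r − 1) · k objects total. Threshold: n = (r − 1) · k + 1. With r = 26 and k = 170: n = 25 · 170 + 1 = 4250 + 1 = 4251. For n = 4250 = 25 · 170, we can put exactly 25 objects in every box, avoiding 26 in any single one — so 4251 is tight.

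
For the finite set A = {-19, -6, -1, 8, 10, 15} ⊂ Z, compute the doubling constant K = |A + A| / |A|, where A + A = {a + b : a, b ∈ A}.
K = |A + A| / |A| = 20/6 = 10/3

Enumerate A + A = {a + b : a, b ∈ A}. With |A| = 6, there are |A|^2 = 36 ordered sum pairs; collecting distinct values, A + A = {-38, -25, -20, -12, -11, -9, -7, -4, -2, 2, 4, 7, 9, 14, 16, 18, 20, 23, 25, 30}, so |A + A| = 20. Thus K = 20/6 = 10/3. For comparison, the minimum possible |A + A| over all 6-element sets is 2·6 − 1 = 11 (so min K = 11/6), attained only by arithmetic progressions.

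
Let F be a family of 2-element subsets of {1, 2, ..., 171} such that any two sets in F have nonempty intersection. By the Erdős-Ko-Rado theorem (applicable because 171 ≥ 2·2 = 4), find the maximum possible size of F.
max |F| = C(170, 1) = 170

The Erdős-Ko-Rado theorem states: for n ≥ 2k, an intersecting family of k-subsets of an n-element set has size at most C(n − 1, k − 1), with equality for 'star' families {A ⊆ [n] : |A| = k, i ∈ A} (fix an element i). For n = 171, k = 2: C(170, 1) = 170.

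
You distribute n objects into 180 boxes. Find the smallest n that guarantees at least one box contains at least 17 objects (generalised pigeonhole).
n = (17 − 1)·180 + 1 = 2881

By the generalised pigeonhole principle, to guarantee some box contains ≥ r objects we need more than (r − 1) · k objects total. Threshold: n = (r − 1) · k + 1. With r = 17 and k = 180: n = 16 · 180 + 1 = 2880 + 1 = 2881. For n = 2880 = 16 · 180, we can put exactly 16 objects in every box, avoiding 17 in any single one — so 2881 is tight.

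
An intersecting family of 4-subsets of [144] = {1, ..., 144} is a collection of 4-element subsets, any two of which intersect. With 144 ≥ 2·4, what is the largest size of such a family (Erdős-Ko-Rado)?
max |F| = C(143, 3) = 477191

Erdős-Ko-Rado (1961): when n ≥ 2k, max |F| = C(n−1, k−1). The bound is attained by the star {A : i ∈ A} for any fixed i ∈ [n]. Here C(144−1, 4−1) = C(143, 3) = 477191.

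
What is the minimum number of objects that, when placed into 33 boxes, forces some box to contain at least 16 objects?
n = (16 − 1)·33 + 1 = 496

By the generalised pigeonhole principle, to guarantee some box contains ≥ r objects we need more than (r − 1) · k objects total. Threshold: n = (r − 1) · k + 1. With r = 16 and k = 33: n = 15 · 33 + 1 = 495 + 1 = 496. For n = 495 = 15 · 33, we can put exactly 15 objects in every box, avoiding 16 in any single one — so 496 is tight.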